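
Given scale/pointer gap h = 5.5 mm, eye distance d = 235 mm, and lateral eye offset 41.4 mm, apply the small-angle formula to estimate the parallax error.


error = h * offset / d
= 5.5 * 41.4 / 235
= 0.9689

0.9689


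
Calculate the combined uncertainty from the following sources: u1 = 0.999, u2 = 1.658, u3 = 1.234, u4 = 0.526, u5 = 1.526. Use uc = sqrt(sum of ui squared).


uc = sqrt(0.999^2 + 1.658^2 + 1.234^2 + 0.526^2 + 1.526^2)
uc = sqrt(7.875073)
uc = 2.8063

2.8063


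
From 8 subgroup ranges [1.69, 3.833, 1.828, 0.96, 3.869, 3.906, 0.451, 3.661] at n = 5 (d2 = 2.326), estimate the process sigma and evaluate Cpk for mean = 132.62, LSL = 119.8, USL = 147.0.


R_bar = (1.69 + 3.833 + 1.828 + 0.96 + 3.869 + 3.906 + 0.451 + 3.661) / 8 = 2.52475
sigma = R_bar / d2 = 2.52475 / 2.326 = 1.0854471
Cp = (USL - LSL)/(6*sigma) = (147.0 - 119.8)/(6*1.0854471) = 4.1765
Cpu = (147.0 - 132.62)/(3*1.0854471) = 4.4160
Cpl = (132.62 - 119.8)/(3*1.0854471) = 3.9369
Cpk = min(Cpu, Cpl) = 3.9369

3.9369


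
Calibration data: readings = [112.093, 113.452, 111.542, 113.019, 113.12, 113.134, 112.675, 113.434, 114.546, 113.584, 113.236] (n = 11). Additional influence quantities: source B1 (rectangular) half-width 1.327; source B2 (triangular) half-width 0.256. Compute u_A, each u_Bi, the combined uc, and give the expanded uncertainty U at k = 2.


mean = (112.093 + 113.452 + 111.542 + 113.019 + 113.12 + 113.134 + 112.675 + 113.434 + 114.546 + 113.584 + 113.236) / 11 = 113.0759091
s = sqrt(sum((x - mean)^2)/(n-1)) = 0.78758485
u_A = s / sqrt(n) = 0.78758485 / sqrt(11) = 0.23746577
u_B1 = 1.327 / sqrt(3) = 0.76614381
u_B2 = 0.256 / sqrt(6) = 0.10451156
uc = sqrt(0.23746577^2 + 0.76614381^2 + 0.10451156^2) = 0.80888132
U = k * uc = 2 * 0.80888132
U = 1.6178

1.6178


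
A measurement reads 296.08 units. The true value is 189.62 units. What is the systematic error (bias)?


Systematic error = measured - true
= 296.08 - 189.62
= 106.4600

106.4600


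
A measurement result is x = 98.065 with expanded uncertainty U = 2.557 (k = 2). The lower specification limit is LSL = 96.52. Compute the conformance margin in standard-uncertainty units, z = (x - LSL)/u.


u = U / k = 2.557 / 2 = 1.2785
margin = |LSL - x| = |96.52 - 98.065| = 1.545
z = margin / u = 1.545 / 1.2785
z = 1.2084

1.2084


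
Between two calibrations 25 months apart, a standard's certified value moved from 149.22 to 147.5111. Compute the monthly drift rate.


rate = (v2 - v1) / months
= (147.5111 - 149.22) / 25
= -1.7089 / 25
= -0.0684

-0.0684


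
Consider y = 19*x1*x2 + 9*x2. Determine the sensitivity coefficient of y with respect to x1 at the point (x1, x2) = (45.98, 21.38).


y = 19*x1*x2 + 9*x2
dy/dx1 = 19*x2
Evaluate at x2 = 21.38: c1 = 19 * 21.38
c1 = 406.2200

406.2200


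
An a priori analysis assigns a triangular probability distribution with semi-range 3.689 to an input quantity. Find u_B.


u_B = half_width / sqrt(6)
u_B = 3.689 / 2.4494897
u_B = 1.5060

1.5060


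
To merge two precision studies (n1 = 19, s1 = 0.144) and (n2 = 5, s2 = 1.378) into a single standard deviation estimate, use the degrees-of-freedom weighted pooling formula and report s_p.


s_p = sqrt(((n1-1)*s1^2 + (n2-1)*s2^2) / (n1+n2-2))
numerator = (19-1)*0.144^2 + (5-1)*1.378^2 = 0.373248 + 7.595536 = 7.968784
denominator = 19 + 5 - 2 = 22
s_p^2 = 7.968784 / 22 = 0.36221745
s_p = sqrt(0.36221745) = 0.6018

0.6018


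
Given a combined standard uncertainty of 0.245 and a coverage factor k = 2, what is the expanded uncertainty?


U = k * uc
U = 2 * 0.245
U = 0.4900

0.4900


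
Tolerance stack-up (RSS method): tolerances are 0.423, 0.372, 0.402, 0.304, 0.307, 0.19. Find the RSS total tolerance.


RSS = sqrt(0.423^2 + 0.372^2 + 0.402^2 + 0.304^2 + 0.307^2 + 0.19^2)
= sqrt(0.701682)
= 0.8377

0.8377


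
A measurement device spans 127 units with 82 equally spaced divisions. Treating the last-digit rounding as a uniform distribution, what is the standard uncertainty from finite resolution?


resolution = range / divisions
resolution = 127 / 82 = 1.5487805
u_res = resolution / (2*sqrt(3))
u_res = 1.5487805 / 3.4641016
u_res = 0.4471

0.4471


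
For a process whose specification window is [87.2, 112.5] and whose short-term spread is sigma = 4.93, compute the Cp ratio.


Cp = (USL - LSL) / (6 * sigma)
= (112.5 - 87.2) / (6 * 4.93)
= 25.3000 / 29.5800
= 0.8553

0.8553


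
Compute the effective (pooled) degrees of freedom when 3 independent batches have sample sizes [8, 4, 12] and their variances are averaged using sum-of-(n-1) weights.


nu = sum_i (n_i - 1)
nu = ((8 - 1) + (4 - 1) + (12 - 1))
nu = 7 + 3 + 11
nu = 21

21


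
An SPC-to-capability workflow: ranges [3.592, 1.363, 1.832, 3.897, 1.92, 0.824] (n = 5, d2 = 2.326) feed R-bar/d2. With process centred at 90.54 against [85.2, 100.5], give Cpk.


R_bar = (3.592 + 1.363 + 1.832 + 3.897 + 1.92 + 0.824) / 6 = 2.238
sigma = R_bar / d2 = 2.238 / 2.326 = 0.96216681
Cp = (USL - LSL)/(6*sigma) = (100.5 - 85.2)/(6*0.96216681) = 2.6503
Cpu = (100.5 - 90.54)/(3*0.96216681) = 3.4505
Cpl = (90.54 - 85.2)/(3*0.96216681) = 1.8500
Cpk = min(Cpu, Cpl) = 1.8500

1.8500


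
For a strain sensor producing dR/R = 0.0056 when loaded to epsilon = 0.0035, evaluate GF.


GF = (dR/R) / epsilon
= 0.0056 / 0.0035
= 1.6000

1.6000


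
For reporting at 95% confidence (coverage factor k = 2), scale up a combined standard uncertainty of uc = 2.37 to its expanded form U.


U = k * uc
U = 2 * 2.37
U = 4.7400

4.7400


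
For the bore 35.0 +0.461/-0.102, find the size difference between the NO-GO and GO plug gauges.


GO = nominal - lower_tol (smallest hole = maximum material condition)
GO = 35.0 - 0.102 = 34.898
NO-GO = nominal + upper_tol (largest hole = least material condition)
NO-GO = 35.0 + 0.461 = 35.461
spread = NO-GO - GO = 35.461 - 34.898 = 0.5630

0.5630


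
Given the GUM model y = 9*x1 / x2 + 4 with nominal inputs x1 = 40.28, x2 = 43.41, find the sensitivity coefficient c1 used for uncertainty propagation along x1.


y = 9*x1 / x2 + 4
dy/dx1 = 9/x2
Evaluate at x2 = 43.41: c1 = 9 / 43.41
c1 = 0.2073

0.2073


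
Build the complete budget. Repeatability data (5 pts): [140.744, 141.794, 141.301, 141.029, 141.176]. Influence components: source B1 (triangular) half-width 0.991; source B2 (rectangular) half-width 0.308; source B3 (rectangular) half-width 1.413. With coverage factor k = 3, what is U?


mean = (140.744 + 141.794 + 141.301 + 141.029 + 141.176) / 5 = 141.2088
s = sqrt(sum((x - mean)^2)/(n-1)) = 0.38742832
u_A = s / sqrt(n) = 0.38742832 / sqrt(5) = 0.17326321
u_B1 = 0.991 / sqrt(6) = 0.40457406
u_B2 = 0.308 / sqrt(3) = 0.17782388
u_B3 = 1.413 / sqrt(3) = 0.81579593
uc = sqrt(0.17326321^2 + 0.40457406^2 + 0.17782388^2 + 0.81579593^2) = 0.94384567
U = k * uc = 3 * 0.94384567
U = 2.8315

2.8315


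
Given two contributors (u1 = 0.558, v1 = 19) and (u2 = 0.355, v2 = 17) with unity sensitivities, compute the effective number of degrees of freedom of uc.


uc = sqrt(u1^2 + u2^2) = sqrt(0.558^2 + 0.355^2) = 0.66135391
v_eff = uc^4 / (u1^4/v1 + u2^4/v2)
= 0.66135391^4 / (0.558^4/19 + 0.355^4/17)
= 0.19130913 / 0.0060367551
v_eff = 31.6907

31.6907


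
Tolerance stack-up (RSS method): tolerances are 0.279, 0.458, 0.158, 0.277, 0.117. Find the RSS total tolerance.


RSS = sqrt(0.279^2 + 0.458^2 + 0.158^2 + 0.277^2 + 0.117^2)
= sqrt(0.402987)
= 0.6348

0.6348


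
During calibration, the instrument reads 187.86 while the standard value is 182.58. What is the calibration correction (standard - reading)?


Correction = standard - reading
= 182.58 - 187.86
= -5.2800

-5.2800


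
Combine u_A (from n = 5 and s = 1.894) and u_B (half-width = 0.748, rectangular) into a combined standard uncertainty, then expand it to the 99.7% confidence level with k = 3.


u_A = s / sqrt(n) = 1.894 / sqrt(5) = 0.84702255
u_B = half_width / sqrt(3) = 0.748 / sqrt(3) = 0.431858
uc = sqrt(u_A^2 + u_B^2) = sqrt(0.84702255^2 + 0.431858^2) = 0.95076208
U = k * uc = 3 * 0.95076208
U = 2.8523

2.8523


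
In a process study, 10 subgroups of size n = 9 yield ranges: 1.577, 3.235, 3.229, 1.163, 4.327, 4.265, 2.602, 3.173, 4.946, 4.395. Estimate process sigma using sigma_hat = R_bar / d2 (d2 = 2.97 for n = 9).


R_bar = (1.577 + 3.235 + 3.229 + 1.163 + 4.327 + 4.265 + 2.602 + 3.173 + 4.946 + 4.395) / 10
R_bar = 32.912 / 10 = 3.2912
sigma_hat = R_bar / d2 = 3.2912 / 2.97 = 1.1081

1.1081


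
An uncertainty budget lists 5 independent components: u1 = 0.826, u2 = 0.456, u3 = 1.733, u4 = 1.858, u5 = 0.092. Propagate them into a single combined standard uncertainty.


uc = sqrt(0.826^2 + 0.456^2 + 1.733^2 + 1.858^2 + 0.092^2)
uc = sqrt(7.354129)
uc = 2.7118

2.7118


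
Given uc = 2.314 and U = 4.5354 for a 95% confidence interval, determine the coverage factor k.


k = U / uc
k = 4.5354 / 2.314
k = 1.96

1.96


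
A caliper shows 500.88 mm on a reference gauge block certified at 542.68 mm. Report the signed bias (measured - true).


Systematic error = measured - true
= 500.88 - 542.68
= -41.8000

-41.8000


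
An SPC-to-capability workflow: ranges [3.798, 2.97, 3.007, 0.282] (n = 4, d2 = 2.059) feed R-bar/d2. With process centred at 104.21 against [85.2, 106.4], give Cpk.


R_bar = (3.798 + 2.97 + 3.007 + 0.282) / 4 = 2.51425
sigma = R_bar / d2 = 2.51425 / 2.059 = 1.2211025
Cp = (USL - LSL)/(6*sigma) = (106.4 - 85.2)/(6*1.2211025) = 2.8936
Cpu = (106.4 - 104.21)/(3*1.2211025) = 0.5978
Cpl = (104.21 - 85.2)/(3*1.2211025) = 5.1893
Cpk = min(Cpu, Cpl) = 0.5978

0.5978


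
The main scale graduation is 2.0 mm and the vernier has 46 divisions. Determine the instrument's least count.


LC = MSD / n_div
= 2.0 / 46
= 0.0435

0.0435


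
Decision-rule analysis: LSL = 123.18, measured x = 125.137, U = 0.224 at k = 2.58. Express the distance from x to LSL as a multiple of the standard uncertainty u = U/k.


u = U / k = 0.224 / 2.58 = 0.086821705
margin = |LSL - x| = |123.18 - 125.137| = 1.957
z = margin / u = 1.957 / 0.086821705
z = 22.5404

22.5404


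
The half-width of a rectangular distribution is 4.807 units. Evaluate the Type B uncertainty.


u_B = half_width / sqrt(3)
u_B = 4.807 / 1.7320508
u_B = 2.7753

2.7753


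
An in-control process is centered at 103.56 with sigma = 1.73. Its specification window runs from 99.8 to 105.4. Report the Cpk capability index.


Cpu = (USL - mean) / (3*sigma) = (105.4 - 103.56) / (3*1.73) = 0.3545
Cpl = (mean - LSL) / (3*sigma) = (103.56 - 99.8) / (3*1.73) = 0.7245
Cpk = min(Cpu, Cpl) = 0.3545

0.3545


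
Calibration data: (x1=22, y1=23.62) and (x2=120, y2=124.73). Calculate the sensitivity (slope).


slope = (y2 - y1) / (x2 - x1)
= (124.73 - 23.62) / (120 - 22)
= 101.1100 / 98
= 1.0317

1.0317


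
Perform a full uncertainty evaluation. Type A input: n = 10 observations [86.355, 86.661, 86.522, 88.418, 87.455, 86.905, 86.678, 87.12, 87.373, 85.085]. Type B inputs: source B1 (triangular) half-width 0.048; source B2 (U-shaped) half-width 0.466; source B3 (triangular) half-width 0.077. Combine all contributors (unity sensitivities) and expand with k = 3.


mean = (86.355 + 86.661 + 86.522 + 88.418 + 87.455 + 86.905 + 86.678 + 87.12 + 87.373 + 85.085) / 10 = 86.8572
s = sqrt(sum((x - mean)^2)/(n-1)) = 0.86324476
u_A = s / sqrt(n) = 0.86324476 / sqrt(10) = 0.27298196
u_B1 = 0.048 / sqrt(6) = 0.019595918
u_B2 = 0.466 / sqrt(2) = 0.32951176
u_B3 = 0.077 / sqrt(6) = 0.031435118
uc = sqrt(0.27298196^2 + 0.019595918^2 + 0.32951176^2 + 0.031435118^2) = 0.42949891
U = k * uc = 3 * 0.42949891
U = 1.2885

1.2885


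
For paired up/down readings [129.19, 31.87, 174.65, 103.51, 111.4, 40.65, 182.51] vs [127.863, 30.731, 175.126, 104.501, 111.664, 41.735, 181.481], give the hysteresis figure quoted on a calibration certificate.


|129.19 - 127.863| = 1.3270
|31.87 - 30.731| = 1.1390
|174.65 - 175.126| = 0.4760
|103.51 - 104.501| = 0.9910
|111.4 - 111.664| = 0.2640
|40.65 - 41.735| = 1.0850
|182.51 - 181.481| = 1.0290
hysteresis = max(diffs) = 1.3270

1.3270


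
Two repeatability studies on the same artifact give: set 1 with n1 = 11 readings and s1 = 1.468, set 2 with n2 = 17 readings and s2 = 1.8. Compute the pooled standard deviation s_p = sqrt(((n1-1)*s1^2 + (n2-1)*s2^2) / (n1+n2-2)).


s_p = sqrt(((n1-1)*s1^2 + (n2-1)*s2^2) / (n1+n2-2))
numerator = (11-1)*1.468^2 + (17-1)*1.8^2 = 21.55024 + 51.84 = 73.39024
denominator = 11 + 17 - 2 = 26
s_p^2 = 73.39024 / 26 = 2.8227015
s_p = sqrt(2.8227015) = 1.6801

1.6801


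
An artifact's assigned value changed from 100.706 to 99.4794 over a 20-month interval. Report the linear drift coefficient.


rate = (v2 - v1) / months
= (99.4794 - 100.706) / 20
= -1.2266 / 20
= -0.0613

-0.0613


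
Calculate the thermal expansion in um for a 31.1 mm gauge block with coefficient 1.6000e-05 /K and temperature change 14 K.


dL = L * alpha * dT
= 31.1 * 1.6000e-05 * 14
= 0.0069664 mm
dL_um = 0.0069664 * 1000 = 6.9664 um

6.9664


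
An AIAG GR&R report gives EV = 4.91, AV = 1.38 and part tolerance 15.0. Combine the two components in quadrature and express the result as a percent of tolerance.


GRR = sqrt(EV^2 + AV^2) = sqrt(4.91^2 + 1.38^2) = 5.1002451
%GRR = GRR / tol * 100 = 5.1002451 / 15.0 * 100
%GRR = 34.0016

34.0016


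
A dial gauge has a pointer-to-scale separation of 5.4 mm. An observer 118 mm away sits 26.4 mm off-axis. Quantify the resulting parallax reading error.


error = h * offset / d
= 5.4 * 26.4 / 118
= 1.2081

1.2081


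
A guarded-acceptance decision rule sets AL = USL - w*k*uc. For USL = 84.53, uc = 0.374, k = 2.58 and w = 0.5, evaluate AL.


U = k * uc = 2.58 * 0.374 = 0.96492
guard band g = w * U = 0.5 * 0.96492 = 0.48246
AL = USL - g = 84.53 - 0.48246
AL = 84.0475

84.0475


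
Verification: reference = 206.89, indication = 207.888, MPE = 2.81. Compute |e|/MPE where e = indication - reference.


e = indication - reference = 207.888 - 206.89 = 0.9980
|e| = 0.9980
ratio = |e| / MPE = 0.9980 / 2.81
ratio = 0.3552

0.3552


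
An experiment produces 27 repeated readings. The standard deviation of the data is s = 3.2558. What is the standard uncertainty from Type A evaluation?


u_A = s / sqrt(n)
u_A = 3.2558 / sqrt(27)
u_A = 3.2558 / 5.1961524
u_A = 0.6266

0.6266


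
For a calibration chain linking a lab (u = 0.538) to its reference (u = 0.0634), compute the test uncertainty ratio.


TUR = u_lab / u_ref
= 0.538 / 0.0634
= 8.4858

8.4858


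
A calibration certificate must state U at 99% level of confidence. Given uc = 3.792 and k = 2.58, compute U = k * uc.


U = k * uc
U = 2.58 * 3.792
U = 9.7834

9.7834


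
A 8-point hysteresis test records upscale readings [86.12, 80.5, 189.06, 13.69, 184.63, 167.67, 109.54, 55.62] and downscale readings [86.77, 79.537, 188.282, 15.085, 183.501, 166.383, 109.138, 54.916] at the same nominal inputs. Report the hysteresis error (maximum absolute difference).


|86.12 - 86.77| = 0.6500
|80.5 - 79.537| = 0.9630
|189.06 - 188.282| = 0.7780
|13.69 - 15.085| = 1.3950
|184.63 - 183.501| = 1.1290
|167.67 - 166.383| = 1.2870
|109.54 - 109.138| = 0.4020
|55.62 - 54.916| = 0.7040
hysteresis = max(diffs) = 1.3950

1.3950


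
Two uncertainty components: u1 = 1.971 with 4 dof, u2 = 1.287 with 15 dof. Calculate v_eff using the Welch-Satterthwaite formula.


uc = sqrt(u1^2 + u2^2) = sqrt(1.971^2 + 1.287^2) = 2.3539775
v_eff = uc^4 / (u1^4/v1 + u2^4/v2)
= 2.3539775^4 / (1.971^4/4 + 1.287^4/15)
= 30.705009 / 3.9559013
v_eff = 7.7618

7.7618


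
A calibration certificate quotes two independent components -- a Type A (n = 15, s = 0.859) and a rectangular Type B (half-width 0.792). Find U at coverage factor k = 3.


u_A = s / sqrt(n) = 0.859 / sqrt(15) = 0.22179285
u_B = half_width / sqrt(3) = 0.792 / sqrt(3) = 0.45726141
uc = sqrt(u_A^2 + u_B^2) = sqrt(0.22179285^2 + 0.45726141^2) = 0.50821262
U = k * uc = 3 * 0.50821262
U = 1.5246

1.5246


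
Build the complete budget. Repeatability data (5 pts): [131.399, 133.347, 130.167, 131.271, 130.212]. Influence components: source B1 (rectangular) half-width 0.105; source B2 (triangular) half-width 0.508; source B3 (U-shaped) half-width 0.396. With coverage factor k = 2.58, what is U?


mean = (131.399 + 133.347 + 130.167 + 131.271 + 130.212) / 5 = 131.2792
s = sqrt(sum((x - mean)^2)/(n-1)) = 1.2909416
u_A = s / sqrt(n) = 1.2909416 / sqrt(5) = 0.57732663
u_B1 = 0.105 / sqrt(3) = 0.060621778
u_B2 = 0.508 / sqrt(6) = 0.20739013
u_B3 = 0.396 / sqrt(2) = 0.28001429
uc = sqrt(0.57732663^2 + 0.060621778^2 + 0.20739013^2 + 0.28001429^2) = 0.67705222
U = k * uc = 2.58 * 0.67705222
U = 1.7468

1.7468


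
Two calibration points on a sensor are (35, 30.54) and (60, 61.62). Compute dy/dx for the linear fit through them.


slope = (y2 - y1) / (x2 - x1)
= (61.62 - 30.54) / (60 - 35)
= 31.0800 / 25
= 1.2432

1.2432


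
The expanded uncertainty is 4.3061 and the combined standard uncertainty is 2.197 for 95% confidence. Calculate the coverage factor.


k = U / uc
k = 4.3061 / 2.197
k = 1.96

1.96


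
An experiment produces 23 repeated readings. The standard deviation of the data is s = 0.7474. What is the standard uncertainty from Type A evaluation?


u_A = s / sqrt(n)
u_A = 0.7474 / sqrt(23)
u_A = 0.7474 / 4.7958315
u_A = 0.1558

0.1558


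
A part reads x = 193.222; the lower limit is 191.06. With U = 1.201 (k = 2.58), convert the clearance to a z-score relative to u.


u = U / k = 1.201 / 2.58 = 0.46550388
margin = |LSL - x| = |191.06 - 193.222| = 2.162
z = margin / u = 2.162 / 0.46550388
z = 4.6444

4.6444


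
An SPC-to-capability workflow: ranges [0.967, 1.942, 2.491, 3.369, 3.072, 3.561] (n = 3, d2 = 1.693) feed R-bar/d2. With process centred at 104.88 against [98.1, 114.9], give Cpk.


R_bar = (0.967 + 1.942 + 2.491 + 3.369 + 3.072 + 3.561) / 6 = 2.567
sigma = R_bar / d2 = 2.567 / 1.693 = 1.5162434
Cp = (USL - LSL)/(6*sigma) = (114.9 - 98.1)/(6*1.5162434) = 1.8467
Cpu = (114.9 - 104.88)/(3*1.5162434) = 2.2028
Cpl = (104.88 - 98.1)/(3*1.5162434) = 1.4905
Cpk = min(Cpu, Cpl) = 1.4905

1.4905


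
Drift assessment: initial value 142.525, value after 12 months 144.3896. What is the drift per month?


rate = (v2 - v1) / months
= (144.3896 - 142.525) / 12
= 1.8646 / 12
= 0.1554

0.1554


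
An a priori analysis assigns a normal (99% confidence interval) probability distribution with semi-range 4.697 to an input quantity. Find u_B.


u_B = half_width / 2.576
u_B = 4.697 / 2.576
u_B = 1.8234

1.8234


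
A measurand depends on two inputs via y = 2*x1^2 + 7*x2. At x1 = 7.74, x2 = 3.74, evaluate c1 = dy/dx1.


y = 2*x1^2 + 7*x2
dy/dx1 = 2*2*x1
Evaluate at x1 = 7.74: c1 = 4 * 7.74
c1 = 30.9600

30.9600


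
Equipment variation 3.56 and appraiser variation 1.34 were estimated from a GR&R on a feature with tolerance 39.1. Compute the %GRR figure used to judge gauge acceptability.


GRR = sqrt(EV^2 + AV^2) = sqrt(3.56^2 + 1.34^2) = 3.8038402
%GRR = GRR / tol * 100 = 3.8038402 / 39.1 * 100
%GRR = 9.7285

9.7285


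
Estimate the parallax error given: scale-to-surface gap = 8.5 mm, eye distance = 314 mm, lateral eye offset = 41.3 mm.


error = h * offset / d
= 8.5 * 41.3 / 314
= 1.1180

1.1180


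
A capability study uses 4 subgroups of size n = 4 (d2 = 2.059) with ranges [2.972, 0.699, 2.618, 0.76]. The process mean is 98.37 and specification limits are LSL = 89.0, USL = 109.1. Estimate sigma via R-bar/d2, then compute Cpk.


R_bar = (2.972 + 0.699 + 2.618 + 0.76) / 4 = 1.76225
sigma = R_bar / d2 = 1.76225 / 2.059 = 0.85587664
Cp = (USL - LSL)/(6*sigma) = (109.1 - 89.0)/(6*0.85587664) = 3.9141
Cpu = (109.1 - 98.37)/(3*0.85587664) = 4.1790
Cpl = (98.37 - 89.0)/(3*0.85587664) = 3.6493
Cpk = min(Cpu, Cpl) = 3.6493

3.6493


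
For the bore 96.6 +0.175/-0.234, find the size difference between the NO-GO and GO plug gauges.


GO = nominal - lower_tol (smallest hole = maximum material condition)
GO = 96.6 - 0.234 = 96.366
NO-GO = nominal + upper_tol (largest hole = least material condition)
NO-GO = 96.6 + 0.175 = 96.775
spread = NO-GO - GO = 96.775 - 96.366 = 0.4090

0.4090


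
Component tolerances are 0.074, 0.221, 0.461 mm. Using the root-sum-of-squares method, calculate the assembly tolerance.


RSS = sqrt(0.074^2 + 0.221^2 + 0.461^2)
= sqrt(0.266838)
= 0.5166

0.5166


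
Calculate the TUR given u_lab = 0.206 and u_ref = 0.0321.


TUR = u_lab / u_ref
= 0.206 / 0.0321
= 6.4174

6.4174


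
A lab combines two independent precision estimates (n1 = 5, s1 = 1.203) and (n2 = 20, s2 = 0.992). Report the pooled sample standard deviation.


s_p = sqrt(((n1-1)*s1^2 + (n2-1)*s2^2) / (n1+n2-2))
numerator = (5-1)*1.203^2 + (20-1)*0.992^2 = 5.788836 + 18.697216 = 24.486052
denominator = 5 + 20 - 2 = 23
s_p^2 = 24.486052 / 23 = 1.064611
s_p = sqrt(1.064611) = 1.0318

1.0318


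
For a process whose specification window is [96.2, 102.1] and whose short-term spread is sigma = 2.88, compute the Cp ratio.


Cp = (USL - LSL) / (6 * sigma)
= (102.1 - 96.2) / (6 * 2.88)
= 5.9000 / 17.2800
= 0.3414

0.3414


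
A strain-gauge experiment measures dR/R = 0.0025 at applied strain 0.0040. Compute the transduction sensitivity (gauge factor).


GF = (dR/R) / epsilon
= 0.0025 / 0.0040
= 0.6250

0.6250


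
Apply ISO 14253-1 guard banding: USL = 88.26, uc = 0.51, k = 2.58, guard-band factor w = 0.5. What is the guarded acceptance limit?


U = k * uc = 2.58 * 0.51 = 1.3158
guard band g = w * U = 0.5 * 1.3158 = 0.6579
AL = USL - g = 88.26 - 0.6579
AL = 87.6021

87.6021


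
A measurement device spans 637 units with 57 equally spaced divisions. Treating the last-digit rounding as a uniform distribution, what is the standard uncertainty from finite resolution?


resolution = range / divisions
resolution = 637 / 57 = 11.175439
u_res = resolution / (2*sqrt(3))
u_res = 11.175439 / 3.4641016
u_res = 3.2261

3.2261


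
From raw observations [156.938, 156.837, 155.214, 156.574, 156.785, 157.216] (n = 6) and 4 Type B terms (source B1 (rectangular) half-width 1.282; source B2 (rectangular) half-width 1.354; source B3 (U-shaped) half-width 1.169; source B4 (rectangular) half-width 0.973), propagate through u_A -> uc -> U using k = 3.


mean = (156.938 + 156.837 + 155.214 + 156.574 + 156.785 + 157.216) / 6 = 156.594
s = sqrt(sum((x - mean)^2)/(n-1)) = 0.70789123
u_A = s / sqrt(n) = 0.70789123 / sqrt(6) = 0.28899538
u_B1 = 1.282 / sqrt(3) = 0.74016305
u_B2 = 1.354 / sqrt(3) = 0.78173226
u_B3 = 1.169 / sqrt(2) = 0.82660783
u_B4 = 0.973 / sqrt(3) = 0.56176181
uc = sqrt(0.28899538^2 + 0.74016305^2 + 0.78173226^2 + 0.82660783^2 + 0.56176181^2) = 1.4971045
U = k * uc = 3 * 1.4971045
U = 4.4913

4.4913


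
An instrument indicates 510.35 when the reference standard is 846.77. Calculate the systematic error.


Systematic error = measured - true
= 510.35 - 846.77
= -336.4200

-336.4200


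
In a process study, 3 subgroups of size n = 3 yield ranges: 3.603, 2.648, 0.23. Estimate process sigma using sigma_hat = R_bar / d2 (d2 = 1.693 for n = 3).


R_bar = (3.603 + 2.648 + 0.23) / 3
R_bar = 6.481 / 3 = 2.1603333
sigma_hat = R_bar / d2 = 2.1603333 / 1.693 = 1.2760

1.2760


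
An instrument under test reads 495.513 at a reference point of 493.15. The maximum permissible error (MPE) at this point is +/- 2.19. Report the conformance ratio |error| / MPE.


e = indication - reference = 495.513 - 493.15 = 2.3630
|e| = 2.3630
ratio = |e| / MPE = 2.3630 / 2.19
ratio = 1.0790

1.0790


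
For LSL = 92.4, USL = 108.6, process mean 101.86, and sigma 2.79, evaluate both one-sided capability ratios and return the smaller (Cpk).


Cpu = (USL - mean) / (3*sigma) = (108.6 - 101.86) / (3*2.79) = 0.8053
Cpl = (mean - LSL) / (3*sigma) = (101.86 - 92.4) / (3*2.79) = 1.1302
Cpk = min(Cpu, Cpl) = 0.8053

0.8053


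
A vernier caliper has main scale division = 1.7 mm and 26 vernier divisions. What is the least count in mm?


LC = MSD / n_div
= 1.7 / 26
= 0.0654

0.0654


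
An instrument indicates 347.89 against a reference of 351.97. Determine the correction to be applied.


Correction = standard - reading
= 351.97 - 347.89
= 4.0800

4.0800


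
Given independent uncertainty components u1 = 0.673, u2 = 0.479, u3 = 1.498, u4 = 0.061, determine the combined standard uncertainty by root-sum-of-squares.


uc = sqrt(0.673^2 + 0.479^2 + 1.498^2 + 0.061^2)
uc = sqrt(2.930095)
uc = 1.7118

1.7118


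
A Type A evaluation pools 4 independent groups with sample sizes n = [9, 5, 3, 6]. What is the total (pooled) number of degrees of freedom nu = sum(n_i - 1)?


nu = sum_i (n_i - 1)
nu = ((9 - 1) + (5 - 1) + (3 - 1) + (6 - 1))
nu = 8 + 4 + 2 + 5
nu = 19

19


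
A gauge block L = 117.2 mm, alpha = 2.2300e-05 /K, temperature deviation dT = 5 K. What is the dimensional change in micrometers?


dL = L * alpha * dT
= 117.2 * 2.2300e-05 * 5
= 0.0130678 mm
dL_um = 0.0130678 * 1000 = 13.0678 um

13.0678


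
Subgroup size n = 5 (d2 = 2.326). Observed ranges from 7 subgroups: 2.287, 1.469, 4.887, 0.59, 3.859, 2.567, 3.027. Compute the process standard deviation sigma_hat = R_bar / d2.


R_bar = (2.287 + 1.469 + 4.887 + 0.59 + 3.859 + 2.567 + 3.027) / 7
R_bar = 18.686 / 7 = 2.6694286
sigma_hat = R_bar / d2 = 2.6694286 / 2.326 = 1.1476

1.1476


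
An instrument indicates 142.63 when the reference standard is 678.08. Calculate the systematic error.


Systematic error = measured - true
= 142.63 - 678.08
= -535.4500

-535.4500


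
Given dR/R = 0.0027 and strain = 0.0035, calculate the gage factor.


GF = (dR/R) / epsilon
= 0.0027 / 0.0035
= 0.7714

0.7714


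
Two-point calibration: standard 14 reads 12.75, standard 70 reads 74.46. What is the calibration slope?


slope = (y2 - y1) / (x2 - x1)
= (74.46 - 12.75) / (70 - 14)
= 61.7100 / 56
= 1.1020

1.1020


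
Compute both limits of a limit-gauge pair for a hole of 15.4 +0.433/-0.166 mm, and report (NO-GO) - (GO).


GO = nominal - lower_tol (smallest hole = maximum material condition)
GO = 15.4 - 0.166 = 15.234
NO-GO = nominal + upper_tol (largest hole = least material condition)
NO-GO = 15.4 + 0.433 = 15.833
spread = NO-GO - GO = 15.833 - 15.234 = 0.5990

0.5990


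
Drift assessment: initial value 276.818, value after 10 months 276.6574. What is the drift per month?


rate = (v2 - v1) / months
= (276.6574 - 276.818) / 10
= -0.1606 / 10
= -0.0161

-0.0161


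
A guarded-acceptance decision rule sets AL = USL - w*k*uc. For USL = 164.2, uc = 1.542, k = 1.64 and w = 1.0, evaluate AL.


U = k * uc = 1.64 * 1.542 = 2.52888
guard band g = w * U = 1.0 * 2.52888 = 2.52888
AL = USL - g = 164.2 - 2.52888
AL = 161.6711

161.6711


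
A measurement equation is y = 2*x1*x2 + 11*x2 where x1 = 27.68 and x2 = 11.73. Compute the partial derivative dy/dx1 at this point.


y = 2*x1*x2 + 11*x2
dy/dx1 = 2*x2
Evaluate at x2 = 11.73: c1 = 2 * 11.73
c1 = 23.4600

23.4600


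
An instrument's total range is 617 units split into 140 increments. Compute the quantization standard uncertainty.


resolution = range / divisions
resolution = 617 / 140 = 4.4071429
u_res = resolution / (2*sqrt(3))
u_res = 4.4071429 / 3.4641016
u_res = 1.2722

1.2722


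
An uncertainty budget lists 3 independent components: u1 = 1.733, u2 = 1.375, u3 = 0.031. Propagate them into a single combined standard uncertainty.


uc = sqrt(1.733^2 + 1.375^2 + 0.031^2)
uc = sqrt(4.894875)
uc = 2.2124

2.2124


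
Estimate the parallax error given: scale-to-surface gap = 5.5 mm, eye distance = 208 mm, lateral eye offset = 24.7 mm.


error = h * offset / d
= 5.5 * 24.7 / 208
= 0.6531

0.6531


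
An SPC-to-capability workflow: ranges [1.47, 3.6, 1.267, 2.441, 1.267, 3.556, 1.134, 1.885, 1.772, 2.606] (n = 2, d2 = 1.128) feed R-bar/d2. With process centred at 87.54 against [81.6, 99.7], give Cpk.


R_bar = (1.47 + 3.6 + 1.267 + 2.441 + 1.267 + 3.556 + 1.134 + 1.885 + 1.772 + 2.606) / 10 = 2.0998
sigma = R_bar / d2 = 2.0998 / 1.128 = 1.8615248
Cp = (USL - LSL)/(6*sigma) = (99.7 - 81.6)/(6*1.8615248) = 1.6205
Cpu = (99.7 - 87.54)/(3*1.8615248) = 2.1774
Cpl = (87.54 - 81.6)/(3*1.8615248) = 1.0636
Cpk = min(Cpu, Cpl) = 1.0636

1.0636


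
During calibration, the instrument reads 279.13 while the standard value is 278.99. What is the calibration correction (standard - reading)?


Correction = standard - reading
= 278.99 - 279.13
= -0.1400

-0.1400


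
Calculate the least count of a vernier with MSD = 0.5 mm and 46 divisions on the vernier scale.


LC = MSD / n_div
= 0.5 / 46
= 0.0109

0.0109


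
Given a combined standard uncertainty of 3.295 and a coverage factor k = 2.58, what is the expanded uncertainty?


U = k * uc
U = 2.58 * 3.295
U = 8.5011

8.5011


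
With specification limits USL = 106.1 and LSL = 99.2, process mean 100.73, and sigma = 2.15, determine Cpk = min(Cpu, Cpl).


Cpu = (USL - mean) / (3*sigma) = (106.1 - 100.73) / (3*2.15) = 0.8326
Cpl = (mean - LSL) / (3*sigma) = (100.73 - 99.2) / (3*2.15) = 0.2372
Cpk = min(Cpu, Cpl) = 0.2372

0.2372


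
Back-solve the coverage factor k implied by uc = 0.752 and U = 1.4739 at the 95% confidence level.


k = U / uc
k = 1.4739 / 0.752
k = 1.96

1.96


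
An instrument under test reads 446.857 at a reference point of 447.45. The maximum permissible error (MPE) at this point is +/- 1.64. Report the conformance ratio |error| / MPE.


e = indication - reference = 446.857 - 447.45 = -0.5930
|e| = 0.5930
ratio = |e| / MPE = 0.5930 / 1.64
ratio = 0.3616

0.3616


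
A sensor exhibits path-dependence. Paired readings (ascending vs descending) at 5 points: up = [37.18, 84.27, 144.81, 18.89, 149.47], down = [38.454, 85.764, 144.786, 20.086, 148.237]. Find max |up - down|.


|37.18 - 38.454| = 1.2740
|84.27 - 85.764| = 1.4940
|144.81 - 144.786| = 0.0240
|18.89 - 20.086| = 1.1960
|149.47 - 148.237| = 1.2330
hysteresis = max(diffs) = 1.4940

1.4940


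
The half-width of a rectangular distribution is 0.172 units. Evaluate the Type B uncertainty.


u_B = half_width / sqrt(3)
u_B = 0.172 / 1.7320508
u_B = 0.0993

0.0993


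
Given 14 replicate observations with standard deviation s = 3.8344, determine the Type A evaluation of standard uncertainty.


u_A = s / sqrt(n)
u_A = 3.8344 / sqrt(14)
u_A = 3.8344 / 3.7416574
u_A = 1.0248

1.0248


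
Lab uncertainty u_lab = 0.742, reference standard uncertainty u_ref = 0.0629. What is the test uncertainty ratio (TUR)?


TUR = u_lab / u_ref
= 0.742 / 0.0629
= 11.7965

11.7965


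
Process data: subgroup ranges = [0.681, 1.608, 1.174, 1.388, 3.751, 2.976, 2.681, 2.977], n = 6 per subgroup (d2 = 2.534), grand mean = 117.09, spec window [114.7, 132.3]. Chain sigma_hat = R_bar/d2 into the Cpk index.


R_bar = (0.681 + 1.608 + 1.174 + 1.388 + 3.751 + 2.976 + 2.681 + 2.977) / 8 = 2.1545
sigma = R_bar / d2 = 2.1545 / 2.534 = 0.85023678
Cp = (USL - LSL)/(6*sigma) = (132.3 - 114.7)/(6*0.85023678) = 3.4500
Cpu = (132.3 - 117.09)/(3*0.85023678) = 5.9630
Cpl = (117.09 - 114.7)/(3*0.85023678) = 0.9370
Cpk = min(Cpu, Cpl) = 0.9370

0.9370


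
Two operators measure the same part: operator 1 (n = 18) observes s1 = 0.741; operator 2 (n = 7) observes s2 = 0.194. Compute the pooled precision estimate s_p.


s_p = sqrt(((n1-1)*s1^2 + (n2-1)*s2^2) / (n1+n2-2))
numerator = (18-1)*0.741^2 + (7-1)*0.194^2 = 9.334377 + 0.225816 = 9.560193
denominator = 18 + 7 - 2 = 23
s_p^2 = 9.560193 / 23 = 0.41566057
s_p = sqrt(0.41566057) = 0.6447

0.6447


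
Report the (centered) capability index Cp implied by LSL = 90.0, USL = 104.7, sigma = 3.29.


Cp = (USL - LSL) / (6 * sigma)
= (104.7 - 90.0) / (6 * 3.29)
= 14.7000 / 19.7400
= 0.7447

0.7447


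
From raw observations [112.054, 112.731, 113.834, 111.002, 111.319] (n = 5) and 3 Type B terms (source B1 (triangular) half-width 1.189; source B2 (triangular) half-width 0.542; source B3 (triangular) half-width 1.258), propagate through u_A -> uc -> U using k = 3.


mean = (112.054 + 112.731 + 113.834 + 111.002 + 111.319) / 5 = 112.188
s = sqrt(sum((x - mean)^2)/(n-1)) = 1.1384066
u_A = s / sqrt(n) = 1.1384066 / sqrt(5) = 0.50911091
u_B1 = 1.189 / sqrt(6) = 0.48540722
u_B2 = 0.542 / sqrt(6) = 0.22127057
u_B3 = 1.258 / sqrt(6) = 0.51357635
uc = sqrt(0.50911091^2 + 0.48540722^2 + 0.22127057^2 + 0.51357635^2) = 0.89862975
U = k * uc = 3 * 0.89862975
U = 2.6959

2.6959


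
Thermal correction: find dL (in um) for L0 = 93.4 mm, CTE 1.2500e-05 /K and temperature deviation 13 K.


dL = L * alpha * dT
= 93.4 * 1.2500e-05 * 13
= 0.0151775 mm
dL_um = 0.0151775 * 1000 = 15.1775 um

15.1775


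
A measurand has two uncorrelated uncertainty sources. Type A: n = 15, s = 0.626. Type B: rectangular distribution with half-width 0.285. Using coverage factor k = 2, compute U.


u_A = s / sqrt(n) = 0.626 / sqrt(15) = 0.1616325
u_B = half_width / sqrt(3) = 0.285 / sqrt(3) = 0.16454483
uc = sqrt(u_A^2 + u_B^2) = sqrt(0.1616325^2 + 0.16454483^2) = 0.2306514
U = k * uc = 2 * 0.2306514
U = 0.4613

0.4613


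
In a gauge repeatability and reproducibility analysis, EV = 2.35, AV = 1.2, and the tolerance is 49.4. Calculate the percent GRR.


GRR = sqrt(EV^2 + AV^2) = sqrt(2.35^2 + 1.2^2) = 2.638655
%GRR = GRR / tol * 100 = 2.638655 / 49.4 * 100
%GRR = 5.3414

5.3414


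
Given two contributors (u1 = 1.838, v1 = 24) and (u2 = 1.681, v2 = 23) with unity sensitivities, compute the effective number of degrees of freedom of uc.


uc = sqrt(u1^2 + u2^2) = sqrt(1.838^2 + 1.681^2) = 2.490784
v_eff = uc^4 / (u1^4/v1 + u2^4/v2)
= 2.490784^4 / (1.838^4/24 + 1.681^4/23)
= 38.489677 / 0.82269285
v_eff = 46.7850

46.7850


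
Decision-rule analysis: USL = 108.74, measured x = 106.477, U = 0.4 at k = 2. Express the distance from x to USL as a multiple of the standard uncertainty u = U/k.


u = U / k = 0.4 / 2 = 0.2
margin = |USL - x| = |108.74 - 106.477| = 2.263
z = margin / u = 2.263 / 0.2
z = 11.3150

11.3150


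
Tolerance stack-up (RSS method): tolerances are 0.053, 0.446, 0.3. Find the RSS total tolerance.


RSS = sqrt(0.053^2 + 0.446^2 + 0.3^2)
= sqrt(0.291725)
= 0.5401

0.5401


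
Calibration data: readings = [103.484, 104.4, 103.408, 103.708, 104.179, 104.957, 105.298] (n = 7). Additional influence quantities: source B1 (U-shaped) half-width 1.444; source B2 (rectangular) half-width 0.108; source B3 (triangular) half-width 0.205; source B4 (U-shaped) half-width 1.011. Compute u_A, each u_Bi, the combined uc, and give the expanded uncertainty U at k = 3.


mean = (103.484 + 104.4 + 103.408 + 103.708 + 104.179 + 104.957 + 105.298) / 7 = 104.2048571
s = sqrt(sum((x - mean)^2)/(n-1)) = 0.7304009
u_A = s / sqrt(n) = 0.7304009 / sqrt(7) = 0.27606559
u_B1 = 1.444 / sqrt(2) = 1.0210622
u_B2 = 0.108 / sqrt(3) = 0.062353829
u_B3 = 0.205 / sqrt(6) = 0.0836909
u_B4 = 1.011 / sqrt(2) = 0.71488496
uc = sqrt(0.27606559^2 + 1.0210622^2 + 0.062353829^2 + 0.0836909^2 + 0.71488496^2) = 1.280911
U = k * uc = 3 * 1.280911
U = 3.8427

3.8427


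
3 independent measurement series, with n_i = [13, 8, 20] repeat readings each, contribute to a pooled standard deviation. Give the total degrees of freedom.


nu = sum_i (n_i - 1)
nu = ((13 - 1) + (8 - 1) + (20 - 1))
nu = 12 + 7 + 19
nu = 38

38


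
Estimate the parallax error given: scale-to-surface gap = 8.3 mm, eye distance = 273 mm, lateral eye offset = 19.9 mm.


error = h * offset / d
= 8.3 * 19.9 / 273
= 0.6050

0.6050


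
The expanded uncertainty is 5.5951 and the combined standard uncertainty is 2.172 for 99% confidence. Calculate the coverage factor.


k = U / uc
k = 5.5951 / 2.172
k = 2.576

2.576


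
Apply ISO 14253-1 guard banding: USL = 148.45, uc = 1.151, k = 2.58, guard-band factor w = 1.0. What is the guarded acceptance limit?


U = k * uc = 2.58 * 1.151 = 2.96958
guard band g = w * U = 1.0 * 2.96958 = 2.96958
AL = USL - g = 148.45 - 2.96958
AL = 145.4804

145.4804


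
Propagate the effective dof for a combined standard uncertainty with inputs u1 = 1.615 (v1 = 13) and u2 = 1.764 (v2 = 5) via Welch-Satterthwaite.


uc = sqrt(u1^2 + u2^2) = sqrt(1.615^2 + 1.764^2) = 2.3916356
v_eff = uc^4 / (u1^4/v1 + u2^4/v2)
= 2.3916356^4 / (1.615^4/13 + 1.764^4/5)
= 32.717494 / 2.4598256
v_eff = 13.3007

13.3007


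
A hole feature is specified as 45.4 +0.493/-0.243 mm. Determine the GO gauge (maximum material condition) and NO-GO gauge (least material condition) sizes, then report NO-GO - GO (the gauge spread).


GO = nominal - lower_tol (smallest hole = maximum material condition)
GO = 45.4 - 0.243 = 45.157
NO-GO = nominal + upper_tol (largest hole = least material condition)
NO-GO = 45.4 + 0.493 = 45.893
spread = NO-GO - GO = 45.893 - 45.157 = 0.7360

0.7360


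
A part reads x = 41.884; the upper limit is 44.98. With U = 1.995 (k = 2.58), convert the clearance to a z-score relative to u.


u = U / k = 1.995 / 2.58 = 0.77325581
margin = |USL - x| = |44.98 - 41.884| = 3.096
z = margin / u = 3.096 / 0.77325581
z = 4.0038

4.0038


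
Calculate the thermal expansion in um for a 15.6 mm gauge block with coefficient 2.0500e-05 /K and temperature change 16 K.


dL = L * alpha * dT
= 15.6 * 2.0500e-05 * 16
= 0.0051168 mm
dL_um = 0.0051168 * 1000 = 5.1168 um

5.1168


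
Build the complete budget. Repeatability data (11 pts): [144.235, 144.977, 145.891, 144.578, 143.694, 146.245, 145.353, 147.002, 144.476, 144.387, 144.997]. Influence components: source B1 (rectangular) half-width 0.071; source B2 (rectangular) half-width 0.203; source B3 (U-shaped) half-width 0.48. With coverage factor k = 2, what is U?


mean = (144.235 + 144.977 + 145.891 + 144.578 + 143.694 + 146.245 + 145.353 + 147.002 + 144.476 + 144.387 + 144.997) / 11 = 145.0759091
s = sqrt(sum((x - mean)^2)/(n-1)) = 0.97636893
u_A = s / sqrt(n) = 0.97636893 / sqrt(11) = 0.29438631
u_B1 = 0.071 / sqrt(3) = 0.040991869
u_B2 = 0.203 / sqrt(3) = 0.1172021
u_B3 = 0.48 / sqrt(2) = 0.33941125
uc = sqrt(0.29438631^2 + 0.040991869^2 + 0.1172021^2 + 0.33941125^2) = 0.46613299
U = k * uc = 2 * 0.46613299
U = 0.9323

0.9323


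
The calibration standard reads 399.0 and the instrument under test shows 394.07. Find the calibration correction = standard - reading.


Correction = standard - reading
= 399.0 - 394.07
= 4.9300

4.9300


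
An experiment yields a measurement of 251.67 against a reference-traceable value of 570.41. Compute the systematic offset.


Systematic error = measured - true
= 251.67 - 570.41
= -318.7400

-318.7400


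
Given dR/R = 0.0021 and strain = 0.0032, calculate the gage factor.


GF = (dR/R) / epsilon
= 0.0021 / 0.0032
= 0.6562

0.6562


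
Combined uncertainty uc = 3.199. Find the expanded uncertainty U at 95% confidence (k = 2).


U = k * uc
U = 2 * 3.199
U = 6.3980

6.3980


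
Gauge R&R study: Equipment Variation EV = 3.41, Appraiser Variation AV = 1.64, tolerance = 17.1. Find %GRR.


GRR = sqrt(EV^2 + AV^2) = sqrt(3.41^2 + 1.64^2) = 3.7838737
%GRR = GRR / tol * 100 = 3.7838737 / 17.1 * 100
%GRR = 22.1279

22.1279


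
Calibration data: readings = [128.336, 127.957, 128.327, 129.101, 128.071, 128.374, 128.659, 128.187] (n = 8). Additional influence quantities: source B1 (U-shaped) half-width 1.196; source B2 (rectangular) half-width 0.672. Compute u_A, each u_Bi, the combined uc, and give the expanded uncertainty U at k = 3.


mean = (128.336 + 127.957 + 128.327 + 129.101 + 128.071 + 128.374 + 128.659 + 128.187) / 8 = 128.3765
s = sqrt(sum((x - mean)^2)/(n-1)) = 0.36135143
u_A = s / sqrt(n) = 0.36135143 / sqrt(8) = 0.12775702
u_B1 = 1.196 / sqrt(2) = 0.84569971
u_B2 = 0.672 / sqrt(3) = 0.38797938
uc = sqrt(0.12775702^2 + 0.84569971^2 + 0.38797938^2) = 0.93917935
U = k * uc = 3 * 0.93917935
U = 2.8175

2.8175


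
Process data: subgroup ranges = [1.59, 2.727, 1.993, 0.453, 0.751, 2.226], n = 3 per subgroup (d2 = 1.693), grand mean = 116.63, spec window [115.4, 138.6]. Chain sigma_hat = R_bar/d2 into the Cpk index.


R_bar = (1.59 + 2.727 + 1.993 + 0.453 + 0.751 + 2.226) / 6 = 1.6233333
sigma = R_bar / d2 = 1.6233333 / 1.693 = 0.95885015
Cp = (USL - LSL)/(6*sigma) = (138.6 - 115.4)/(6*0.95885015) = 4.0326
Cpu = (138.6 - 116.63)/(3*0.95885015) = 7.6376
Cpl = (116.63 - 115.4)/(3*0.95885015) = 0.4276
Cpk = min(Cpu, Cpl) = 0.4276

0.4276
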